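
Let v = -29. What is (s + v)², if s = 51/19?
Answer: 250000/361 ≈ 692.52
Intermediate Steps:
s = 51/19 (s = 51*(1/19) = 51/19 ≈ 2.6842)
(s + v)² = (51/19 - 29)² = (-500/19)² = 250000/361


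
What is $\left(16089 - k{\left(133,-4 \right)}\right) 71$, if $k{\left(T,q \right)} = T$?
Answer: $1132876$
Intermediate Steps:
$\left(16089 - k{\left(133,-4 \right)}\right) 71 = \left(16089 - 133\right) 71 = 15956 \cdot 71 = 1132876$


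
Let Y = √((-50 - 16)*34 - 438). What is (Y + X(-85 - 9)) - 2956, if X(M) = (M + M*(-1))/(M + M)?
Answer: -2956 + 3*I*√298 ≈ -2956.0 + 51.788*I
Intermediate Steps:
X(M) = 0 (X(M) = (M - M)/((2*M)) = 0*(1/(2*M)) = 0)
Y = 3*I*√298 (Y = √(-66*34 - 438) = √(-2244 - 438) = √(-2682) = 3*I*√298 ≈ 51.788*I)
(Y + X(-85 - 9)) - 2956 = (3*I*√298 + 0) - 2956 = 3*I*√298 - 2956 = -2956 + 3*I*√298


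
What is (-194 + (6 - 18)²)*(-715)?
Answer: 35750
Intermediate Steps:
(-194 + (6 - 18)²)*(-715) = (-194 + (-12)²)*(-715) = (-194 + 144)*(-715) = -50*(-715) = 35750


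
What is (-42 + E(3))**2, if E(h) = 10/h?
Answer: 13456/9 ≈ 1495.1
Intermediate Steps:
(-42 + E(3))**2 = (-42 + 10/3)**2 = (-116/3)**2 = 13456/9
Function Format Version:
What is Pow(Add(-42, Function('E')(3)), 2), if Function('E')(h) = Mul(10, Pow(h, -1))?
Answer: Rational(13456, 9) ≈ 1495.1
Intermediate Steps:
Pow(Add(-42, Function('E')(3)), 2) = Pow(Add(-42, Mul(10, Pow(3, -1))), 2) = Pow(Add(-42, Mul(10, Rational(1, 3))), 2) = Pow(Add(-42, Rational(10, 3)), 2) = Pow(Rational(-116, 3), 2) = Rational(13456, 9)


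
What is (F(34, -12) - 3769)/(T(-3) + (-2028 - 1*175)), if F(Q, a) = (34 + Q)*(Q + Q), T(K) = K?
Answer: -855/2206 ≈ -0.38758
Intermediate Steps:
F(Q, a) = 2*Q*(34 + Q) (F(Q, a) = (34 + Q)*(2*Q) = 2*Q*(34 + Q))
(F(34, -12) - 3769)/(T(-3) + (-2028 - 1*175)) = (2*34*(34 + 34) - 3769)/(-3 + (-2028 - 1*175)) = (2*34*68 - 3769)/(-3 + (-2028 - 175)) = (4624 - 3769)/(-3 - 2203) = 855/(-2206) = 855*(-1/2206) = -855/2206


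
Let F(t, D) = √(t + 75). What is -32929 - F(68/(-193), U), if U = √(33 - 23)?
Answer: -32929 - √2780551/193 ≈ -32938.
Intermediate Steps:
U = √10 ≈ 3.1623
F(t, D) = √(75 + t)
-32929 - F(68/(-193), U) = -32929 - √(75 + 68/(-193)) = -32929 - √(75 + 68*(-1/193)) = -32929 - √(75 - 68/193) = -32929 - √(14407/193) = -32929 - √2780551/193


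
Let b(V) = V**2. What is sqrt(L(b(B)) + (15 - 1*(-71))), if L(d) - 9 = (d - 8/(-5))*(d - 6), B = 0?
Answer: sqrt(2135)/5 ≈ 9.2412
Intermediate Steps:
L(d) = 9 + (-6 + d)*(8/5 + d) (L(d) = 9 + (d - 8/(-5))*(d - 6) = 9 + (d - 8*(-1/5))*(-6 + d) = 9 + (d + 8/5)*(-6 + d) = 9 + (8/5 + d)*(-6 + d) = 9 + (-6 + d)*(8/5 + d))
sqrt(L(b(B)) + (15 - 1*(-71))) = sqrt((-3/5 + (0**2)**2 - 22/5*0**2) + (15 - 1*(-71))) = sqrt((-3/5 + 0**2 - 22/5*0) + (15 + 71)) = sqrt((-3/5 + 0 + 0) + 86) = sqrt(-3/5 + 86) = sqrt(427/5) = sqrt(2135)/5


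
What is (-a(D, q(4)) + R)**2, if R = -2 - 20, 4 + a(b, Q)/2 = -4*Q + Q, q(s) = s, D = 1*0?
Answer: 100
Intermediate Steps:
D = 0
a(b, Q) = -8 - 6*Q (a(b, Q) = -8 + 2*(-4*Q + Q) = -8 + 2*(-3*Q) = -8 - 6*Q)
R = -22
(-a(D, q(4)) + R)**2 = (-(-8 - 6*4) - 22)**2 = (-(-8 - 24) - 22)**2 = (-1*(-32) - 22)**2 = (32 - 22)**2 = 10**2 = 100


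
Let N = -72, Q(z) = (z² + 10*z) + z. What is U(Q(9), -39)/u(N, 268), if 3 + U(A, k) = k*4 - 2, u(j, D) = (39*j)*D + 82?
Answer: 161/752462 ≈ 0.00021396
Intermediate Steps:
Q(z) = z² + 11*z
u(j, D) = 82 + 39*D*j (u(j, D) = 39*D*j + 82 = 82 + 39*D*j)
U(A, k) = -5 + 4*k (U(A, k) = -3 + (k*4 - 2) = -3 + (4*k - 2) = -3 + (-2 + 4*k) = -5 + 4*k)
U(Q(9), -39)/u(N, 268) = (-5 + 4*(-39))/(82 + 39*268*(-72)) = (-5 - 156)/(82 - 752544) = -161/(-752462) = -161*(-1/752462) = 161/752462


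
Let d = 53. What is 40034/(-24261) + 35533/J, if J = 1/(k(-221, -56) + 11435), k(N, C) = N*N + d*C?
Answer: 49403284763770/24261 ≈ 2.0363e+9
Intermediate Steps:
k(N, C) = N² + 53*C (k(N, C) = N*N + 53*C = N² + 53*C)
J = 1/57308 (J = 1/(((-221)² + 53*(-56)) + 11435) = 1/((48841 - 2968) + 11435) = 1/(45873 + 11435) = 1/57308 ≈ 1.7450e-5)
40034/(-24261) + 35533/J = 40034/(-24261) + 35533/(1/57308) = 40034*(-1/24261) + 35533*57308 = -40034/24261 + 2036325164 = 49403284763770/24261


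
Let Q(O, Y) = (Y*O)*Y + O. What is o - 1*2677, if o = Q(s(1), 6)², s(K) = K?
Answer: -1308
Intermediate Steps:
Q(O, Y) = O + O*Y² (Q(O, Y) = (O*Y)*Y + O = O*Y² + O = O + O*Y²)
o = 1369 (o = (1*(1 + 6²))² = (1*(1 + 36))² = (1*37)² = 37² = 1369)
o - 1*2677 = 1369 - 1*2677 = 1369 - 2677 = -1308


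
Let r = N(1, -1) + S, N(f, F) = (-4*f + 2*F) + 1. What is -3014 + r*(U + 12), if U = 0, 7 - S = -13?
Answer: -2834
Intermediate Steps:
S = 20 (S = 7 - 1*(-13) = 7 + 13 = 20)
N(f, F) = 1 - 4*f + 2*F
r = 15 (r = (1 - 4*1 + 2*(-1)) + 20 = (1 - 4 - 2) + 20 = -5 + 20 = 15)
-3014 + r*(U + 12) = -3014 + 15*(0 + 12) = -3014 + 15*12 = -3014 + 180 = -2834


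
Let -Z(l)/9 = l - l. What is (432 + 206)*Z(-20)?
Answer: 0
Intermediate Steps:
Z(l) = 0 (Z(l) = -9*(l - l) = -9*0 = 0)
(432 + 206)*Z(-20) = (432 + 206)*0 = 638*0 = 0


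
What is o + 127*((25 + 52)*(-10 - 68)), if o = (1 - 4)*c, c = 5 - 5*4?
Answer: -762717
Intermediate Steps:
c = -15 (c = 5 - 20 = -15)
o = 45 (o = (1 - 4)*(-15) = -3*(-15) = 45)
o + 127*((25 + 52)*(-10 - 68)) = 45 + 127*((25 + 52)*(-10 - 68)) = 45 + 127*(77*(-78)) = 45 + 127*(-6006) = 45 - 762762 = -762717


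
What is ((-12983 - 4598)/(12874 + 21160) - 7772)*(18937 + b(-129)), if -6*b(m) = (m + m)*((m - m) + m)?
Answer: -136232861935/1309 ≈ -1.0407e+8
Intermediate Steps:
b(m) = -m**2/3 (b(m) = -(m + m)*((m - m) + m)/6 = -2*m*(0 + m)/6 = -2*m*m/6 = -m**2/3)
((-12983 - 4598)/(12874 + 21160) - 7772)*(18937 + b(-129)) = ((-12983 - 4598)/(12874 + 21160) - 7772)*(18937 - 1/3*(-129)**2) = (-17581/34034 - 7772)*(18937 - 1/3*16641) = (-17581*1/34034 - 7772)*(18937 - 5547) = (-17581/34034 - 7772)*13390 = -264529829/34034*13390 = -136232861935/1309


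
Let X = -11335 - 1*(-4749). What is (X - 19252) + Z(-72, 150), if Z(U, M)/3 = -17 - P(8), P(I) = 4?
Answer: -25901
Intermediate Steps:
Z(U, M) = -63 (Z(U, M) = 3*(-17 - 1*4) = 3*(-17 - 4) = 3*(-21) = -63)
X = -6586 (X = -11335 + 4749 = -6586)
(X - 19252) + Z(-72, 150) = (-6586 - 19252) - 63 = -25838 - 63 = -25901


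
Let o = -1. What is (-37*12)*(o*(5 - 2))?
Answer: 1332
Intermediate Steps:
(-37*12)*(o*(5 - 2)) = (-37*12)*(-(5 - 2)) = -(-444)*3 = -444*(-3) = 1332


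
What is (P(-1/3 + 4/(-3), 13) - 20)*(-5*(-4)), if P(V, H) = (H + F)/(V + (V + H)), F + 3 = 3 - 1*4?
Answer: -11060/29 ≈ -381.38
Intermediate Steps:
F = -4 (F = -3 + (3 - 1*4) = -3 + (3 - 4) = -3 - 1 = -4)
P(V, H) = (-4 + H)/(H + 2*V) (P(V, H) = (H - 4)/(V + (V + H)) = (-4 + H)/(V + (H + V)) = (-4 + H)/(H + 2*V))
(P(-1/3 + 4/(-3), 13) - 20)*(-5*(-4)) = ((-4 + 13)/(13 + 2*(-1/3 + 4/(-3))) - 20)*(-5*(-4)) = (9/(13 + 2*(-1*⅓ + 4*(-⅓))) - 20)*20 = (9/(13 + 2*(-⅓ - 4/3)) - 20)*20 = (9/(13 + 2*(-5/3)) - 20)*20 = (9/(13 - 10/3) - 20)*20 = (9/(29/3) - 20)*20 = ((3/29)*9 - 20)*20 = (27/29 - 20)*20 = -553/29*20 = -11060/29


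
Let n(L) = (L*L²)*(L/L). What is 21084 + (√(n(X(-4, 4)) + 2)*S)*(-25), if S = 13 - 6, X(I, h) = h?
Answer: 21084 - 175*√66 ≈ 19662.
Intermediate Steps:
S = 7
n(L) = L³ (n(L) = L³*1 = L³)
21084 + (√(n(X(-4, 4)) + 2)*S)*(-25) = 21084 + (√(4³ + 2)*7)*(-25) = 21084 + (√(64 + 2)*7)*(-25) = 21084 + (√66*7)*(-25) = 21084 + (7*√66)*(-25) = 21084 - 175*√66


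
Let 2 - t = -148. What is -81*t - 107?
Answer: -12257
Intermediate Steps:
t = 150 (t = 2 - 1*(-148) = 2 + 148 = 150)
-81*t - 107 = -81*150 - 107 = -12150 - 107 = -12257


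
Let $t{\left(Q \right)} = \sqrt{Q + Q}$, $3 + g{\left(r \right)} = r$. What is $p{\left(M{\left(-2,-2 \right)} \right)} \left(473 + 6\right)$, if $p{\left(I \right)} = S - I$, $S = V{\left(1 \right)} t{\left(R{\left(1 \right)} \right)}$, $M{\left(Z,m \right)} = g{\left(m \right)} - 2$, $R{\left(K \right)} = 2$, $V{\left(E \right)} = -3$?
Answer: $479$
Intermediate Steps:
$g{\left(r \right)} = -3 + r$
$t{\left(Q \right)} = \sqrt{2} \sqrt{Q}$ ($t{\left(Q \right)} = \sqrt{2 Q} = \sqrt{2} \sqrt{Q}$)
$M{\left(Z,m \right)} = -5 + m$ ($M{\left(Z,m \right)} = \left(-3 + m\right) - 2 = -5 + m$)
$S = -6$ ($S = - 3 \sqrt{2} \sqrt{2} = \left(-3\right) 2 = -6$)
$p{\left(I \right)} = -6 - I$
$p{\left(M{\left(-2,-2 \right)} \right)} \left(473 + 6\right) = \left(-6 - \left(-5 - 2\right)\right) \left(473 + 6\right) = \left(-6 - -7\right) 479 = \left(-6 + 7\right) 479 = 1 \cdot 479 = 479$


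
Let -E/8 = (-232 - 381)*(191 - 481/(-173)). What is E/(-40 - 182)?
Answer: -82200848/19203 ≈ -4280.6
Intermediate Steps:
E = 164401696/173 (E = -8*(-232 - 381)*(191 - 481/(-173)) = -(-4904)*(191 - 481*(-1/173)) = -(-4904)*(191 + 481/173) = -(-4904)*33524/173 = -8*(-20550212/173) = 164401696/173 ≈ 9.5030e+5)
E/(-40 - 182) = 164401696/(173*(-40 - 182)) = (164401696/173)/(-222) = (164401696/173)*(-1/222) = -82200848/19203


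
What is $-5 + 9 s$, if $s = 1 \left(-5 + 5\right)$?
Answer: $-5$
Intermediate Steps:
$s = 0$ ($s = 1 \cdot 0 = 0$)
$-5 + 9 s = -5 + 9 \cdot 0 = -5 + 0 = -5$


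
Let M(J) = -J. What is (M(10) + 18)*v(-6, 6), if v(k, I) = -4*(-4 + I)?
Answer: -64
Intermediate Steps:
v(k, I) = 16 - 4*I
(M(10) + 18)*v(-6, 6) = (-1*10 + 18)*(16 - 4*6) = (-10 + 18)*(16 - 24) = 8*(-8) = -64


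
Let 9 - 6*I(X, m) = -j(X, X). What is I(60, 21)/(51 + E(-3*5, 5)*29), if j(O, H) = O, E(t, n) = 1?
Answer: 23/160 ≈ 0.14375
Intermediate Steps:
I(X, m) = 3/2 + X/6 (I(X, m) = 3/2 - (-1)*X/6 = 3/2 + X/6)
I(60, 21)/(51 + E(-3*5, 5)*29) = (3/2 + (⅙)*60)/(51 + 1*29) = (3/2 + 10)/(51 + 29) = (23/2)/80 = (23/2)*(1/80) = 23/160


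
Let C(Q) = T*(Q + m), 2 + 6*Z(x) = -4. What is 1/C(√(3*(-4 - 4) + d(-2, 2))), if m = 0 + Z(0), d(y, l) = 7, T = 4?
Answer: -1/72 - I*√17/72 ≈ -0.013889 - 0.057265*I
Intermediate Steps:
Z(x) = -1 (Z(x) = -⅓ + (⅙)*(-4) = -⅓ - ⅔ = -1)
m = -1 (m = 0 - 1 = -1)
C(Q) = -4 + 4*Q (C(Q) = 4*(Q - 1) = 4*(-1 + Q) = -4 + 4*Q)
1/C(√(3*(-4 - 4) + d(-2, 2))) = 1/(-4 + 4*√(3*(-4 - 4) + 7)) = 1/(-4 + 4*√(3*(-8) + 7)) = 1/(-4 + 4*√(-24 + 7)) = 1/(-4 + 4*√(-17)) = 1/(-4 + 4*(I*√17)) = 1/(-4 + 4*I*√17)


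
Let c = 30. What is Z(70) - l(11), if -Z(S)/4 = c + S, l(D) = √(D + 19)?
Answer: -400 - √30 ≈ -405.48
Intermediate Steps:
l(D) = √(19 + D)
Z(S) = -120 - 4*S (Z(S) = -4*(30 + S) = -120 - 4*S)
Z(70) - l(11) = (-120 - 4*70) - √(19 + 11) = (-120 - 280) - √30 = -400 - √30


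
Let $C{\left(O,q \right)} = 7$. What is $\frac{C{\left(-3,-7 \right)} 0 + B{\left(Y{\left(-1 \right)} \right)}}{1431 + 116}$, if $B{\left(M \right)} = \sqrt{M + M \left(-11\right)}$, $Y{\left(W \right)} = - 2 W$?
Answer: $\frac{2 i \sqrt{5}}{1547} \approx 0.0028908 i$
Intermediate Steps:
$B{\left(M \right)} = \sqrt{10} \sqrt{- M}$ ($B{\left(M \right)} = \sqrt{M - 11 M} = \sqrt{- 10 M} = \sqrt{10} \sqrt{- M}$)
$\frac{C{\left(-3,-7 \right)} 0 + B{\left(Y{\left(-1 \right)} \right)}}{1431 + 116} = \frac{7 \cdot 0 + \sqrt{10} \sqrt{- \left(-2\right) \left(-1\right)}}{1431 + 116} = \frac{0 + \sqrt{10} \sqrt{\left(-1\right) 2}}{1547} = \left(0 + \sqrt{10} \sqrt{-2}\right) \frac{1}{1547} = \left(0 + \sqrt{10} i \sqrt{2}\right) \frac{1}{1547} = \left(0 + 2 i \sqrt{5}\right) \frac{1}{1547} = 2 i \sqrt{5} \cdot \frac{1}{1547} = \frac{2 i \sqrt{5}}{1547}$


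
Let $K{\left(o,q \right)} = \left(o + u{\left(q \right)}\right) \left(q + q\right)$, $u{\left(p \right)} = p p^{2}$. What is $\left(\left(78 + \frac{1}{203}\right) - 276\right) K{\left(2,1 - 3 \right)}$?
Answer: $- \frac{964632}{203} \approx -4751.9$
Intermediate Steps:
$u{\left(p \right)} = p^{3}$
$K{\left(o,q \right)} = 2 q \left(o + q^{3}\right)$ ($K{\left(o,q \right)} = \left(o + q^{3}\right) \left(q + q\right) = \left(o + q^{3}\right) 2 q = 2 q \left(o + q^{3}\right)$)
$\left(\left(78 + \frac{1}{203}\right) - 276\right) K{\left(2,1 - 3 \right)} = \left(\left(78 + \frac{1}{203}\right) - 276\right) 2 \left(1 - 3\right) \left(2 + \left(1 - 3\right)^{3}\right) = \left(\left(78 + \frac{1}{203}\right) - 276\right) 2 \left(-2\right) \left(2 + \left(-2\right)^{3}\right) = \left(\frac{15835}{203} - 276\right) 2 \left(-2\right) \left(2 - 8\right) = - \frac{40193 \cdot 2 \left(-2\right) \left(-6\right)}{203} = \left(- \frac{40193}{203}\right) 24 = - \frac{964632}{203}$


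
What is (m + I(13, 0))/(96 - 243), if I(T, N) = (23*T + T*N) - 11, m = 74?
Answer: -362/147 ≈ -2.4626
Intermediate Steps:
I(T, N) = -11 + 23*T + N*T (I(T, N) = (23*T + N*T) - 11 = -11 + 23*T + N*T)
(m + I(13, 0))/(96 - 243) = (74 + (-11 + 23*13 + 0*13))/(96 - 243) = (74 + (-11 + 299 + 0))/(-147) = (74 + 288)*(-1/147) = 362*(-1/147) = -362/147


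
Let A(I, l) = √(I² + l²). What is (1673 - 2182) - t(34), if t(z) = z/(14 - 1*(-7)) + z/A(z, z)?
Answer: -10723/21 - √2/2 ≈ -511.33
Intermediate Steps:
t(z) = z/21 + z*√2/(2*√(z²)) (t(z) = z/(14 - 1*(-7)) + z/(√(z² + z²)) = z/(14 + 7) + z/(√(2*z²)) = z/21 + z/((√2*√(z²))) = z*(1/21) + z*(√2/(2*√(z²))) = z/21 + z*√2/(2*√(z²)))
(1673 - 2182) - t(34) = (1673 - 2182) - ((1/21)*34 + (½)*34*√2/√(34²)) = -509 - (34/21 + (½)*34*√2/√1156) = -509 - (34/21 + (½)*34*√2*(1/34)) = -509 - (34/21 + √2/2) = -509 + (-34/21 - √2/2) = -10723/21 - √2/2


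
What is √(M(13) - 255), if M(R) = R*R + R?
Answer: I*√73 ≈ 8.544*I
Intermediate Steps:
M(R) = R + R² (M(R) = R² + R = R + R²)
√(M(13) - 255) = √(13*(1 + 13) - 255) = √(13*14 - 255) = √(182 - 255) = √(-73) = I*√73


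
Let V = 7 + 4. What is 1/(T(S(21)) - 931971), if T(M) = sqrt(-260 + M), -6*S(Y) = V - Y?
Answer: -2795913/2605709835298 - 5*I*sqrt(93)/2605709835298 ≈ -1.073e-6 - 1.8505e-11*I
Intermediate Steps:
V = 11
S(Y) = -11/6 + Y/6 (S(Y) = -(11 - Y)/6 = -11/6 + Y/6)
1/(T(S(21)) - 931971) = 1/(sqrt(-260 + (-11/6 + (1/6)*21)) - 931971) = 1/(sqrt(-260 + (-11/6 + 7/2)) - 931971) = 1/(sqrt(-260 + 5/3) - 931971) = 1/(sqrt(-775/3) - 931971) = 1/(5*I*sqrt(93)/3 - 931971) = 1/(-931971 + 5*I*sqrt(93)/3)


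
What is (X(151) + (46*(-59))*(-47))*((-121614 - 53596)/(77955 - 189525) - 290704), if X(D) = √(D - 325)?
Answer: -413717408678906/11157 - 3243367007*I*√174/11157 ≈ -3.7081e+10 - 3.8346e+6*I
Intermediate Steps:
X(D) = √(-325 + D)
(X(151) + (46*(-59))*(-47))*((-121614 - 53596)/(77955 - 189525) - 290704) = (√(-325 + 151) + (46*(-59))*(-47))*((-121614 - 53596)/(77955 - 189525) - 290704) = (√(-174) - 2714*(-47))*(-175210/(-111570) - 290704) = (I*√174 + 127558)*(-175210*(-1/111570) - 290704) = (127558 + I*√174)*(17521/11157 - 290704) = (127558 + I*√174)*(-3243367007/11157) = -413717408678906/11157 - 3243367007*I*√174/11157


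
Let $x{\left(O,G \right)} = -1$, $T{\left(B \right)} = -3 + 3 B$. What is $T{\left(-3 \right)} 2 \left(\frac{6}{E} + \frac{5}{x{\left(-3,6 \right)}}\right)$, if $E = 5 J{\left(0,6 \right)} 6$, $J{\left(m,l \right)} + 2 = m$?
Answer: $\frac{612}{5} \approx 122.4$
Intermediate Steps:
$J{\left(m,l \right)} = -2 + m$
$E = -60$ ($E = 5 \left(-2 + 0\right) 6 = 5 \left(-2\right) 6 = \left(-10\right) 6 = -60$)
$T{\left(-3 \right)} 2 \left(\frac{6}{E} + \frac{5}{x{\left(-3,6 \right)}}\right) = \left(-3 + 3 \left(-3\right)\right) 2 \left(\frac{6}{-60} + \frac{5}{-1}\right) = \left(-3 - 9\right) 2 \left(6 \left(- \frac{1}{60}\right) + 5 \left(-1\right)\right) = \left(-12\right) 2 \left(- \frac{1}{10} - 5\right) = \left(-24\right) \left(- \frac{51}{10}\right) = \frac{612}{5}$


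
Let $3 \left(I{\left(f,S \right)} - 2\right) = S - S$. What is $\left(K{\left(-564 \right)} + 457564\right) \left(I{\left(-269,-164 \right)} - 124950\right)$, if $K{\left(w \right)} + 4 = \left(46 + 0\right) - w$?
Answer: $-57247425160$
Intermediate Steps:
$I{\left(f,S \right)} = 2$ ($I{\left(f,S \right)} = 2 + \frac{S - S}{3} = 2 + \frac{1}{3} \cdot 0 = 2 + 0 = 2$)
$K{\left(w \right)} = 42 - w$ ($K{\left(w \right)} = -4 - \left(-46 + w\right) = 42 - w$)
$\left(K{\left(-564 \right)} + 457564\right) \left(I{\left(-269,-164 \right)} - 124950\right) = \left(\left(42 - -564\right) + 457564\right) \left(2 - 124950\right) = \left(\left(42 + 564\right) + 457564\right) \left(-124948\right) = \left(606 + 457564\right) \left(-124948\right) = 458170 \left(-124948\right) = -57247425160$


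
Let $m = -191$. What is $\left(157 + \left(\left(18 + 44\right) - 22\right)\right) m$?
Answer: $-37627$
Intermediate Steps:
$\left(157 + \left(\left(18 + 44\right) - 22\right)\right) m = \left(157 + \left(\left(18 + 44\right) - 22\right)\right) \left(-191\right) = \left(157 + \left(62 - 22\right)\right) \left(-191\right) = \left(157 + 40\right) \left(-191\right) = 197 \left(-191\right) = -37627$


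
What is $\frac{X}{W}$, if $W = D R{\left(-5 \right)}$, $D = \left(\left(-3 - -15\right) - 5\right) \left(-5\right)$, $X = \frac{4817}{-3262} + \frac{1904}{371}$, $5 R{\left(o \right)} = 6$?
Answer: $- \frac{631963}{7261212} \approx -0.087033$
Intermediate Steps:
$R{\left(o \right)} = \frac{6}{5}$ ($R{\left(o \right)} = \frac{1}{5} \cdot 6 = \frac{6}{5}$)
$X = \frac{631963}{172886}$ ($X = 4817 \left(- \frac{1}{3262}\right) + 1904 \cdot \frac{1}{371} = - \frac{4817}{3262} + \frac{272}{53} = \frac{631963}{172886} \approx 3.6554$)
$D = -35$ ($D = \left(\left(-3 + 15\right) - 5\right) \left(-5\right) = \left(12 - 5\right) \left(-5\right) = 7 \left(-5\right) = -35$)
$W = -42$ ($W = \left(-35\right) \frac{6}{5} = -42$)
$\frac{X}{W} = \frac{631963}{172886 \left(-42\right)} = \frac{631963}{172886} \left(- \frac{1}{42}\right) = - \frac{631963}{7261212}$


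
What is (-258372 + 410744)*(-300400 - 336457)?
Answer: -97039174804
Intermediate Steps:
(-258372 + 410744)*(-300400 - 336457) = 152372*(-636857) = -97039174804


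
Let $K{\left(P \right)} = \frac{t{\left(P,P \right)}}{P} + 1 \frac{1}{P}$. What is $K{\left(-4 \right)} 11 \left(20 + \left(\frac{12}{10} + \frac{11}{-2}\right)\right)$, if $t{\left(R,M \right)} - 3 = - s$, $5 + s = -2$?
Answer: $- \frac{18997}{40} \approx -474.92$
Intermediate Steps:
$s = -7$ ($s = -5 - 2 = -7$)
$t{\left(R,M \right)} = 10$ ($t{\left(R,M \right)} = 3 - -7 = 3 + 7 = 10$)
$K{\left(P \right)} = \frac{11}{P}$ ($K{\left(P \right)} = \frac{10}{P} + 1 \frac{1}{P} = \frac{10}{P} + \frac{1}{P} = \frac{11}{P}$)
$K{\left(-4 \right)} 11 \left(20 + \left(\frac{12}{10} + \frac{11}{-2}\right)\right) = \frac{11}{-4} \cdot 11 \left(20 + \left(\frac{12}{10} + \frac{11}{-2}\right)\right) = 11 \left(- \frac{1}{4}\right) 11 \left(20 + \left(12 \cdot \frac{1}{10} + 11 \left(- \frac{1}{2}\right)\right)\right) = \left(- \frac{11}{4}\right) 11 \left(20 + \left(\frac{6}{5} - \frac{11}{2}\right)\right) = - \frac{121 \left(20 - \frac{43}{10}\right)}{4} = \left(- \frac{121}{4}\right) \frac{157}{10} = - \frac{18997}{40}$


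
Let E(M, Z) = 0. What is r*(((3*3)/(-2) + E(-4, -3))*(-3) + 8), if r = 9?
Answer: 387/2 ≈ 193.50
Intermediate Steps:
r*(((3*3)/(-2) + E(-4, -3))*(-3) + 8) = 9*(((3*3)/(-2) + 0)*(-3) + 8) = 9*((9*(-½) + 0)*(-3) + 8) = 9*((-9/2 + 0)*(-3) + 8) = 9*(-9/2*(-3) + 8) = 9*(27/2 + 8) = 9*(43/2) = 387/2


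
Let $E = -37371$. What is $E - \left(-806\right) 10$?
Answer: $-29311$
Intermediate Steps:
$E - \left(-806\right) 10 = -37371 - \left(-806\right) 10 = -37371 - -8060 = -37371 + 8060 = -29311$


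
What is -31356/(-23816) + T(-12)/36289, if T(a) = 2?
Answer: 21883183/16620362 ≈ 1.3166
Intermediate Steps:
-31356/(-23816) + T(-12)/36289 = -31356/(-23816) + 2/36289 = -31356*(-1/23816) + 2*(1/36289) = 603/458 + 2/36289 = 21883183/16620362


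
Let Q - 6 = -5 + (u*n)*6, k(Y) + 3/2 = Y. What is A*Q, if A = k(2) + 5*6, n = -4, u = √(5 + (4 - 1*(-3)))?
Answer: 61/2 - 1464*√3 ≈ -2505.2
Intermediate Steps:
u = 2*√3 (u = √(5 + (4 + 3)) = √(5 + 7) = √12 = 2*√3 ≈ 3.4641)
k(Y) = -3/2 + Y
A = 61/2 (A = (-3/2 + 2) + 5*6 = ½ + 30 = 61/2 ≈ 30.500)
Q = 1 - 48*√3 (Q = 6 + (-5 + ((2*√3)*(-4))*6) = 6 + (-5 - 8*√3*6) = 6 + (-5 - 48*√3) = 1 - 48*√3 ≈ -82.138)
A*Q = 61*(1 - 48*√3)/2 = 61/2 - 1464*√3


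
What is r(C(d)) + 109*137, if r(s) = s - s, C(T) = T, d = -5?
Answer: 14933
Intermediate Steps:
r(s) = 0
r(C(d)) + 109*137 = 0 + 109*137 = 0 + 14933 = 14933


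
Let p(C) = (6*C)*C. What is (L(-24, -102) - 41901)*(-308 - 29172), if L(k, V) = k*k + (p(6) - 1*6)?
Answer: 1212070200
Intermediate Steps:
p(C) = 6*C²
L(k, V) = 210 + k² (L(k, V) = k*k + (6*6² - 1*6) = k² + (6*36 - 6) = k² + (216 - 6) = k² + 210 = 210 + k²)
(L(-24, -102) - 41901)*(-308 - 29172) = ((210 + (-24)²) - 41901)*(-308 - 29172) = ((210 + 576) - 41901)*(-29480) = (786 - 41901)*(-29480) = -41115*(-29480) = 1212070200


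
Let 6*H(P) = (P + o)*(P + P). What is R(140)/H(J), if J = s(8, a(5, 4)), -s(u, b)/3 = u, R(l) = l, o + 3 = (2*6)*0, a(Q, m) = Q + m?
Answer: 35/54 ≈ 0.64815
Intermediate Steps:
o = -3 (o = -3 + (2*6)*0 = -3 + 12*0 = -3 + 0 = -3)
s(u, b) = -3*u
J = -24 (J = -3*8 = -24)
H(P) = P*(-3 + P)/3 (H(P) = ((P - 3)*(P + P))/6 = ((-3 + P)*(2*P))/6 = (2*P*(-3 + P))/6 = P*(-3 + P)/3)
R(140)/H(J) = 140/(((⅓)*(-24)*(-3 - 24))) = 140/(((⅓)*(-24)*(-27))) = 140/216 = 140*(1/216) = 35/54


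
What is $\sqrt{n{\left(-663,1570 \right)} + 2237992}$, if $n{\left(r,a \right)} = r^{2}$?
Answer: $\sqrt{2677561} \approx 1636.3$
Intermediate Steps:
$\sqrt{n{\left(-663,1570 \right)} + 2237992} = \sqrt{\left(-663\right)^{2} + 2237992} = \sqrt{439569 + 2237992} = \sqrt{2677561}$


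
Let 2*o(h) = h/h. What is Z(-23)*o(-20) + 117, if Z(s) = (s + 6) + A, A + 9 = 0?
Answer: 104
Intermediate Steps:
A = -9 (A = -9 + 0 = -9)
o(h) = ½ (o(h) = (h/h)/2 = (½)*1 = ½)
Z(s) = -3 + s (Z(s) = (s + 6) - 9 = (6 + s) - 9 = -3 + s)
Z(-23)*o(-20) + 117 = (-3 - 23)*(½) + 117 = -26*½ + 117 = -13 + 117 = 104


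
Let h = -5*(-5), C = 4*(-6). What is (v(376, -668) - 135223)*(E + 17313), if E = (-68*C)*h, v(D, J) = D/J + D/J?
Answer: -1312332696477/167 ≈ -7.8583e+9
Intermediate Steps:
C = -24
h = 25
v(D, J) = 2*D/J
E = 40800 (E = -68*(-24)*25 = 1632*25 = 40800)
(v(376, -668) - 135223)*(E + 17313) = (2*376/(-668) - 135223)*(40800 + 17313) = (2*376*(-1/668) - 135223)*58113 = (-188/167 - 135223)*58113 = -22582429/167*58113 = -1312332696477/167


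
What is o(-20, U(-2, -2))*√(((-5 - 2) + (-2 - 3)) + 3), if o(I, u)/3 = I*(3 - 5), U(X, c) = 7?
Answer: 360*I ≈ 360.0*I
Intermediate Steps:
o(I, u) = -6*I (o(I, u) = 3*(I*(3 - 5)) = 3*(I*(-2)) = 3*(-2*I) = -6*I)
o(-20, U(-2, -2))*√(((-5 - 2) + (-2 - 3)) + 3) = (-6*(-20))*√(((-5 - 2) + (-2 - 3)) + 3) = 120*√((-7 - 5) + 3) = 120*√(-12 + 3) = 120*√(-9) = 120*(3*I) = 360*I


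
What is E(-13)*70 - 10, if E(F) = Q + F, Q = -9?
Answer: -1550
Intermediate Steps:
E(F) = -9 + F
E(-13)*70 - 10 = (-9 - 13)*70 - 10 = -22*70 - 10 = -1540 - 10 = -1550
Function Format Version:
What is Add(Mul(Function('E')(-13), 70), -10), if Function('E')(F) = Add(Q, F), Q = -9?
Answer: -1550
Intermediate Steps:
Function('E')(F) = Add(-9, F)
Add(Mul(Function('E')(-13), 70), -10) = Add(Mul(Add(-9, -13), 70), -10) = Add(Mul(-22, 70), -10) = Add(-1540, -10) = -1550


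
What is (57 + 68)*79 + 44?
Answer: 9919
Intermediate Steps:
(57 + 68)*79 + 44 = 125*79 + 44 = 9875 + 44 = 9919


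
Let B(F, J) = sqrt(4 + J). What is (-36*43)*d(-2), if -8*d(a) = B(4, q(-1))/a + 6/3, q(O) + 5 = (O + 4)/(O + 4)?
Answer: 387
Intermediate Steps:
q(O) = -4 (q(O) = -5 + (O + 4)/(O + 4) = -5 + (4 + O)/(4 + O) = -5 + 1 = -4)
d(a) = -1/4 (d(a) = -(sqrt(4 - 4)/a + 6/3)/8 = -(sqrt(0)/a + 6*(1/3))/8 = -(0/a + 2)/8 = -(0 + 2)/8 = -1/8*2 = -1/4)
(-36*43)*d(-2) = -36*43*(-1/4) = -1548*(-1/4) = 387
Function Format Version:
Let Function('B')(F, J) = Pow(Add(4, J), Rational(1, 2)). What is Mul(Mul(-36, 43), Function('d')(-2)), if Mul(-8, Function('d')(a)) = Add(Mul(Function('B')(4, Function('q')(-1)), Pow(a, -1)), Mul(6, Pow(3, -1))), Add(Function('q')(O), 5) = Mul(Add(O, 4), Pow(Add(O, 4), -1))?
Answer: 387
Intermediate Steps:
Function('q')(O) = -4 (Function('q')(O) = Add(-5, Mul(Add(O, 4), Pow(Add(O, 4), -1))) = Add(-5, Mul(Add(4, O), Pow(Add(4, O), -1))) = Add(-5, 1) = -4)
Function('d')(a) = Rational(-1, 4) (Function('d')(a) = Mul(Rational(-1, 8), Add(Mul(Pow(Add(4, -4), Rational(1, 2)), Pow(a, -1)), Mul(6, Pow(3, -1)))) = Mul(Rational(-1, 8), Add(Mul(Pow(0, Rational(1, 2)), Pow(a, -1)), Mul(6, Rational(1, 3)))) = Mul(Rational(-1, 8), Add(Mul(0, Pow(a, -1)), 2)) = Mul(Rational(-1, 8), Add(0, 2)) = Mul(Rational(-1, 8), 2) = Rational(-1, 4))
Mul(Mul(-36, 43), Function('d')(-2)) = Mul(Mul(-36, 43), Rational(-1, 4)) = Mul(-1548, Rational(-1, 4)) = 387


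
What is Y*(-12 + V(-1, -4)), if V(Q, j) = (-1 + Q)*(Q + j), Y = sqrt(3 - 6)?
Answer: -2*I*sqrt(3) ≈ -3.4641*I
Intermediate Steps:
Y = I*sqrt(3) (Y = sqrt(-3) = I*sqrt(3) ≈ 1.732*I)
Y*(-12 + V(-1, -4)) = (I*sqrt(3))*(-12 + ((-1)**2 - 1*(-1) - 1*(-4) - 1*(-4))) = (I*sqrt(3))*(-12 + (1 + 1 + 4 + 4)) = (I*sqrt(3))*(-12 + 10) = (I*sqrt(3))*(-2) = -2*I*sqrt(3)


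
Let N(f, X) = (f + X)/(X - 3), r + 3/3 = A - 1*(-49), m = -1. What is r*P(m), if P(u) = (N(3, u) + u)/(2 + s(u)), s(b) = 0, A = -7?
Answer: -123/4 ≈ -30.750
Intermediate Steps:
r = 41 (r = -1 + (-7 - 1*(-49)) = -1 + (-7 + 49) = -1 + 42 = 41)
N(f, X) = (X + f)/(-3 + X)
P(u) = u/2 + (3 + u)/(2*(-3 + u)) (P(u) = ((u + 3)/(-3 + u) + u)/(2 + 0) = ((3 + u)/(-3 + u) + u)/2 = (u + (3 + u)/(-3 + u))*(1/2) = u/2 + (3 + u)/(2*(-3 + u)))
r*P(m) = 41*((3 - 1 - (-3 - 1))/(2*(-3 - 1))) = 41*((1/2)*(3 - 1 - 1*(-4))/(-4)) = 41*((1/2)*(-1/4)*(3 - 1 + 4)) = 41*((1/2)*(-1/4)*6) = 41*(-3/4) = -123/4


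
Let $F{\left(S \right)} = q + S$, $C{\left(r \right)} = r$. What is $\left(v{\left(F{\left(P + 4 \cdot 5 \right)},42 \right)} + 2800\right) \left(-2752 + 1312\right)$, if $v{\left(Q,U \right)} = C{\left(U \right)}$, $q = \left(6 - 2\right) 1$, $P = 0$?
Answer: $-4092480$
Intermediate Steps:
$q = 4$ ($q = 4 \cdot 1 = 4$)
$F{\left(S \right)} = 4 + S$
$v{\left(Q,U \right)} = U$
$\left(v{\left(F{\left(P + 4 \cdot 5 \right)},42 \right)} + 2800\right) \left(-2752 + 1312\right) = \left(42 + 2800\right) \left(-2752 + 1312\right) = 2842 \left(-1440\right) = -4092480$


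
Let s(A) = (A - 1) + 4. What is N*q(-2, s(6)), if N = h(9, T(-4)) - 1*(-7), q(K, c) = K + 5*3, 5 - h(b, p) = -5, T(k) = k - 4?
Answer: 221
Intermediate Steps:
T(k) = -4 + k
h(b, p) = 10 (h(b, p) = 5 - 1*(-5) = 5 + 5 = 10)
s(A) = 3 + A (s(A) = (-1 + A) + 4 = 3 + A)
q(K, c) = 15 + K (q(K, c) = K + 15 = 15 + K)
N = 17 (N = 10 - 1*(-7) = 10 + 7 = 17)
N*q(-2, s(6)) = 17*(15 - 2) = 17*13 = 221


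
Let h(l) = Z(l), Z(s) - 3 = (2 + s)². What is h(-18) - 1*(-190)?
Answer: 449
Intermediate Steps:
Z(s) = 3 + (2 + s)²
h(l) = 3 + (2 + l)²
h(-18) - 1*(-190) = (3 + (2 - 18)²) - 1*(-190) = (3 + (-16)²) + 190 = (3 + 256) + 190 = 259 + 190 = 449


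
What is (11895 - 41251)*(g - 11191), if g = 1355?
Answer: 288745616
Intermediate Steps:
(11895 - 41251)*(g - 11191) = (11895 - 41251)*(1355 - 11191) = -29356*(-9836) = 288745616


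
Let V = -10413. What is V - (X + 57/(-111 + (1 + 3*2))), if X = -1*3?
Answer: -1082583/104 ≈ -10409.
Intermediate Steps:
X = -3
V - (X + 57/(-111 + (1 + 3*2))) = -10413 - (-3 + 57/(-111 + (1 + 3*2))) = -10413 - (-3 + 57/(-111 + (1 + 6))) = -10413 - (-3 + 57/(-111 + 7)) = -10413 - (-3 + 57/(-104)) = -10413 - (-3 - 1/104*57) = -10413 - (-3 - 57/104) = -10413 - 1*(-369/104) = -10413 + 369/104 = -1082583/104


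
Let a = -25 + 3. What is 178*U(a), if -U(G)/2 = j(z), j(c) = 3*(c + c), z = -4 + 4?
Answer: 0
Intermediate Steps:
a = -22
z = 0
j(c) = 6*c (j(c) = 3*(2*c) = 6*c)
U(G) = 0 (U(G) = -12*0 = -2*0 = 0)
178*U(a) = 178*0 = 0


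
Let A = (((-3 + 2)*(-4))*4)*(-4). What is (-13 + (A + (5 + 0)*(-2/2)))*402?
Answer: -32964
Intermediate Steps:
A = -64 (A = (-1*(-4)*4)*(-4) = (4*4)*(-4) = 16*(-4) = -64)
(-13 + (A + (5 + 0)*(-2/2)))*402 = (-13 + (-64 + (5 + 0)*(-2/2)))*402 = (-13 + (-64 + 5*(-2*1/2)))*402 = (-13 + (-64 + 5*(-1)))*402 = (-13 + (-64 - 5))*402 = (-13 - 69)*402 = -82*402 = -32964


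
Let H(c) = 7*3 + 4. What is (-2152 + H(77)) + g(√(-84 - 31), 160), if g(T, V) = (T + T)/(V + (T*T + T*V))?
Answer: (-340318*√115 + 95715*I)/(5*(-9*I + 32*√115)) ≈ -2127.0 + 0.00032762*I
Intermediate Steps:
g(T, V) = 2*T/(V + T² + T*V) (g(T, V) = (2*T)/(V + (T² + T*V)) = (2*T)/(V + T² + T*V) = 2*T/(V + T² + T*V))
H(c) = 25 (H(c) = 21 + 4 = 25)
(-2152 + H(77)) + g(√(-84 - 31), 160) = (-2152 + 25) + 2*√(-84 - 31)/(160 + (√(-84 - 31))² + √(-84 - 31)*160) = -2127 + 2*√(-115)/(160 + (√(-115))² + √(-115)*160) = -2127 + 2*(I*√115)/(160 + (I*√115)² + (I*√115)*160) = -2127 + 2*(I*√115)/(160 - 115 + 160*I*√115) = -2127 + 2*(I*√115)/(45 + 160*I*√115) = -2127 + 2*I*√115/(45 + 160*I*√115)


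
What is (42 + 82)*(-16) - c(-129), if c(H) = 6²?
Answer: -2020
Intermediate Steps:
c(H) = 36
(42 + 82)*(-16) - c(-129) = (42 + 82)*(-16) - 1*36 = 124*(-16) - 36 = -1984 - 36 = -2020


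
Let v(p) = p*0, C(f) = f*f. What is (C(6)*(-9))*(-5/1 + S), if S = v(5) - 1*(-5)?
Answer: 0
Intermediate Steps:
C(f) = f²
v(p) = 0
S = 5 (S = 0 - 1*(-5) = 0 + 5 = 5)
(C(6)*(-9))*(-5/1 + S) = (6²*(-9))*(-5/1 + 5) = (36*(-9))*(1*(-5) + 5) = -324*(-5 + 5) = -324*0 = 0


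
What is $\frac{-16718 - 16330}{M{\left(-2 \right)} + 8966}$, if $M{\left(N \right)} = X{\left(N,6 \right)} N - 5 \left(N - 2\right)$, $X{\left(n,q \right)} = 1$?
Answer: $- \frac{4131}{1123} \approx -3.6785$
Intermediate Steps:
$M{\left(N \right)} = 10 - 4 N$ ($M{\left(N \right)} = 1 N - 5 \left(N - 2\right) = N - 5 \left(-2 + N\right) = N - \left(-10 + 5 N\right) = 10 - 4 N$)
$\frac{-16718 - 16330}{M{\left(-2 \right)} + 8966} = \frac{-16718 - 16330}{\left(10 - -8\right) + 8966} = - \frac{33048}{\left(10 + 8\right) + 8966} = - \frac{33048}{18 + 8966} = - \frac{33048}{8984} = \left(-33048\right) \frac{1}{8984} = - \frac{4131}{1123}$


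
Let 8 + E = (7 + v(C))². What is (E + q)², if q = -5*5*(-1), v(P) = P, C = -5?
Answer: 441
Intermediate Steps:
q = 25 (q = -25*(-1) = 25)
E = -4 (E = -8 + (7 - 5)² = -8 + 2² = -8 + 4 = -4)
(E + q)² = (-4 + 25)² = 21² = 441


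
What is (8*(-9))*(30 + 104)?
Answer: -9648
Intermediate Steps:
(8*(-9))*(30 + 104) = -72*134 = -9648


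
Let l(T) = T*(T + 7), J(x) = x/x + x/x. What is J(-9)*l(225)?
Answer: 104400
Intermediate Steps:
J(x) = 2 (J(x) = 1 + 1 = 2)
l(T) = T*(7 + T)
J(-9)*l(225) = 2*(225*(7 + 225)) = 2*(225*232) = 2*52200 = 104400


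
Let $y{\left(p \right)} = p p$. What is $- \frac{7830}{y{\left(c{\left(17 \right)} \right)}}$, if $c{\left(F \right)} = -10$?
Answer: $- \frac{783}{10} \approx -78.3$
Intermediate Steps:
$y{\left(p \right)} = p^{2}$
$- \frac{7830}{y{\left(c{\left(17 \right)} \right)}} = - \frac{7830}{\left(-10\right)^{2}} = - \frac{7830}{100} = \left(-7830\right) \frac{1}{100} = - \frac{783}{10}$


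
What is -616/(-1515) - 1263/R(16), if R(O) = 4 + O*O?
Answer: -350657/78780 ≈ -4.4511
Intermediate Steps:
R(O) = 4 + O**2
-616/(-1515) - 1263/R(16) = -616/(-1515) - 1263/(4 + 16**2) = -616*(-1/1515) - 1263/(4 + 256) = 616/1515 - 1263/260 = -350657/78780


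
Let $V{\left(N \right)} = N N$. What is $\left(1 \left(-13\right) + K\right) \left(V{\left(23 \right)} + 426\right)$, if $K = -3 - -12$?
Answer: $-3820$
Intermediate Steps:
$V{\left(N \right)} = N^{2}$
$K = 9$ ($K = -3 + 12 = 9$)
$\left(1 \left(-13\right) + K\right) \left(V{\left(23 \right)} + 426\right) = \left(1 \left(-13\right) + 9\right) \left(23^{2} + 426\right) = \left(-13 + 9\right) \left(529 + 426\right) = \left(-4\right) 955 = -3820$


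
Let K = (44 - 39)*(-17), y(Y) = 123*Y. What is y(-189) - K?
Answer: -23162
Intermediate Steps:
K = -85 (K = 5*(-17) = -85)
y(-189) - K = 123*(-189) - 1*(-85) = -23247 + 85 = -23162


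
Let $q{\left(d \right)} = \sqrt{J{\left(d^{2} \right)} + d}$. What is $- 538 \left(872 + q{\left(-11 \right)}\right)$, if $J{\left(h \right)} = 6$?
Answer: $-469136 - 538 i \sqrt{5} \approx -4.6914 \cdot 10^{5} - 1203.0 i$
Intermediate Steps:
$q{\left(d \right)} = \sqrt{6 + d}$
$- 538 \left(872 + q{\left(-11 \right)}\right) = - 538 \left(872 + \sqrt{6 - 11}\right) = - 538 \left(872 + \sqrt{-5}\right) = - 538 \left(872 + i \sqrt{5}\right) = -469136 - 538 i \sqrt{5}$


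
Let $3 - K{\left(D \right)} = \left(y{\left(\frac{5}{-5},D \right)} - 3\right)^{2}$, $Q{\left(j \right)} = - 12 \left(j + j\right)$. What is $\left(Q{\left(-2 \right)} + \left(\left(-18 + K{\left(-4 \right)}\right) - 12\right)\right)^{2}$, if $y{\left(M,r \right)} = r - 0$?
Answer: $784$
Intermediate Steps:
$Q{\left(j \right)} = - 24 j$ ($Q{\left(j \right)} = - 12 \cdot 2 j = - 24 j$)
$y{\left(M,r \right)} = r$ ($y{\left(M,r \right)} = r + 0 = r$)
$K{\left(D \right)} = 3 - \left(-3 + D\right)^{2}$ ($K{\left(D \right)} = 3 - \left(D - 3\right)^{2} = 3 - \left(-3 + D\right)^{2}$)
$\left(Q{\left(-2 \right)} + \left(\left(-18 + K{\left(-4 \right)}\right) - 12\right)\right)^{2} = \left(\left(-24\right) \left(-2\right) + \left(\left(-18 + \left(3 - \left(-3 - 4\right)^{2}\right)\right) - 12\right)\right)^{2} = \left(48 + \left(\left(-18 + \left(3 - \left(-7\right)^{2}\right)\right) - 12\right)\right)^{2} = \left(48 + \left(\left(-18 + \left(3 - 49\right)\right) - 12\right)\right)^{2} = \left(48 - 76\right)^{2} = \left(-28\right)^{2} = 784$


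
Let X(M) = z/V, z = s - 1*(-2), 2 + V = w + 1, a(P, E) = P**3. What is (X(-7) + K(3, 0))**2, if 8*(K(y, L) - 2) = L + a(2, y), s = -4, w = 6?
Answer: 169/25 ≈ 6.7600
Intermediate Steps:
V = 5 (V = -2 + (6 + 1) = -2 + 7 = 5)
z = -2 (z = -4 - 1*(-2) = -4 + 2 = -2)
K(y, L) = 3 + L/8 (K(y, L) = 2 + (L + 2**3)/8 = 2 + (L + 8)/8 = 2 + (8 + L)/8 = 2 + (1 + L/8) = 3 + L/8)
X(M) = -2/5
(X(-7) + K(3, 0))**2 = (-2/5 + (3 + (1/8)*0))**2 = (-2/5 + (3 + 0))**2 = (-2/5 + 3)**2 = (13/5)**2 = 169/25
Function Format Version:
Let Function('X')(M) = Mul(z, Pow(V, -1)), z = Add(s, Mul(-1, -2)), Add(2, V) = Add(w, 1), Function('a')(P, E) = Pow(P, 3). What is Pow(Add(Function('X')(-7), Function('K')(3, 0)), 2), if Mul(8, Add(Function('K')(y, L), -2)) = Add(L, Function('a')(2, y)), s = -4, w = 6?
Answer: Rational(169, 25) ≈ 6.7600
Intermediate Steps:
V = 5 (V = Add(-2, Add(6, 1)) = Add(-2, 7) = 5)
z = -2 (z = Add(-4, Mul(-1, -2)) = Add(-4, 2) = -2)
Function('K')(y, L) = Add(3, Mul(Rational(1, 8), L)) (Function('K')(y, L) = Add(2, Mul(Rational(1, 8), Add(L, Pow(2, 3)))) = Add(2, Mul(Rational(1, 8), Add(L, 8))) = Add(2, Mul(Rational(1, 8), Add(8, L))) = Add(2, Add(1, Mul(Rational(1, 8), L))) = Add(3, Mul(Rational(1, 8), L)))
Function('X')(M) = Rational(-2, 5) (Function('X')(M) = Mul(-2, Pow(5, -1)) = Mul(-2, Rational(1, 5)) = Rational(-2, 5))
Pow(Add(Function('X')(-7), Function('K')(3, 0)), 2) = Pow(Add(Rational(-2, 5), Add(3, Mul(Rational(1, 8), 0))), 2) = Pow(Add(Rational(-2, 5), Add(3, 0)), 2) = Pow(Add(Rational(-2, 5), 3), 2) = Pow(Rational(13, 5), 2) = Rational(169, 25)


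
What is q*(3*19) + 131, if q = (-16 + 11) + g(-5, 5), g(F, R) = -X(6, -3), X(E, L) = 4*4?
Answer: -1066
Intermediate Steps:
X(E, L) = 16
g(F, R) = -16 (g(F, R) = -1*16 = -16)
q = -21 (q = (-16 + 11) - 16 = -5 - 16 = -21)
q*(3*19) + 131 = -63*19 + 131 = -21*57 + 131 = -1197 + 131 = -1066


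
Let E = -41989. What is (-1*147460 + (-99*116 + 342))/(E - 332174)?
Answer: 158602/374163 ≈ 0.42388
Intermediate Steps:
(-1*147460 + (-99*116 + 342))/(E - 332174) = (-1*147460 + (-99*116 + 342))/(-41989 - 332174) = (-147460 + (-11484 + 342))/(-374163) = (-147460 - 11142)*(-1/374163) = -158602*(-1/374163) = 158602/374163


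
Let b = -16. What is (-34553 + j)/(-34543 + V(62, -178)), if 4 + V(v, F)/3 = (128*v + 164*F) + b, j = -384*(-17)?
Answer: 28025/98371 ≈ 0.28489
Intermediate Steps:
j = 6528
V(v, F) = -60 + 384*v + 492*F (V(v, F) = -12 + 3*((128*v + 164*F) - 16) = -12 + 3*(-16 + 128*v + 164*F) = -12 + (-48 + 384*v + 492*F) = -60 + 384*v + 492*F)
(-34553 + j)/(-34543 + V(62, -178)) = (-34553 + 6528)/(-34543 + (-60 + 384*62 + 492*(-178))) = -28025/(-34543 + (-60 + 23808 - 87576)) = -28025/(-34543 - 63828) = -28025/(-98371) = -28025*(-1/98371) = 28025/98371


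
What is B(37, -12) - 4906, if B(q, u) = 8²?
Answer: -4842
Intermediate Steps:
B(q, u) = 64
B(37, -12) - 4906 = 64 - 4906 = -4842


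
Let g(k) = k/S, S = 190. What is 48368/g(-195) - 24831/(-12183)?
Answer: -240765491/5109 ≈ -47126.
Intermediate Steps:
g(k) = k/190
48368/g(-195) - 24831/(-12183) = 48368/(((1/190)*(-195))) - 24831/(-12183) = 48368/(-39/38) - 24831*(-1/12183) = 48368*(-38/39) + 267/131 = -1837984/39 + 267/131 = -240765491/5109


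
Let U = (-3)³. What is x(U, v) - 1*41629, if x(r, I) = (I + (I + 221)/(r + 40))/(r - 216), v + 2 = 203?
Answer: -131509046/3159 ≈ -41630.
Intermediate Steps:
U = -27
v = 201 (v = -2 + 203 = 201)
x(r, I) = (I + (221 + I)/(40 + r))/(-216 + r)
x(U, v) - 1*41629 = (221 + 41*201 + 201*(-27))/(-8640 + (-27)² - 176*(-27)) - 1*41629 = (221 + 8241 - 5427)/(-8640 + 729 + 4752) - 41629 = 3035/(-3159) - 41629 = -1/3159*3035 - 41629 = -3035/3159 - 41629 = -131509046/3159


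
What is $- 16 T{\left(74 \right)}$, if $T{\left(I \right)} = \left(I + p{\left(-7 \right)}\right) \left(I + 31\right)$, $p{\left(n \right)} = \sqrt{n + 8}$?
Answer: $-126000$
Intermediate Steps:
$p{\left(n \right)} = \sqrt{8 + n}$
$T{\left(I \right)} = \left(1 + I\right) \left(31 + I\right)$ ($T{\left(I \right)} = \left(I + \sqrt{8 - 7}\right) \left(I + 31\right) = \left(I + \sqrt{1}\right) \left(31 + I\right) = \left(I + 1\right) \left(31 + I\right) = \left(1 + I\right) \left(31 + I\right)$)
$- 16 T{\left(74 \right)} = - 16 \left(31 + 74^{2} + 32 \cdot 74\right) = - 16 \left(31 + 5476 + 2368\right) = \left(-16\right) 7875 = -126000$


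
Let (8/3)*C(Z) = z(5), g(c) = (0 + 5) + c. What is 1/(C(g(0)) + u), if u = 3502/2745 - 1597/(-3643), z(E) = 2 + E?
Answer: 80000280/347133143 ≈ 0.23046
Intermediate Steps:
g(c) = 5 + c
u = 17141551/10000035 (u = 3502*(1/2745) - 1597*(-1/3643) = 3502/2745 + 1597/3643 = 17141551/10000035 ≈ 1.7141)
C(Z) = 21/8 (C(Z) = 3*(2 + 5)/8 = (3/8)*7 = 21/8)
1/(C(g(0)) + u) = 1/(21/8 + 17141551/10000035) = 1/(347133143/80000280) = 80000280/347133143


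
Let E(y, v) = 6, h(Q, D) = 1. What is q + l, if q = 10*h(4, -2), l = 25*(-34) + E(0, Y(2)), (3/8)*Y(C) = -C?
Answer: -834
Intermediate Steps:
Y(C) = -8*C/3 (Y(C) = 8*(-C)/3 = -8*C/3)
l = -844 (l = 25*(-34) + 6 = -850 + 6 = -844)
q = 10 (q = 10*1 = 10)
q + l = 10 - 844 = -834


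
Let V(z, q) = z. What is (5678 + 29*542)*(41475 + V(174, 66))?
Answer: 891122004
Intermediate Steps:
(5678 + 29*542)*(41475 + V(174, 66)) = (5678 + 29*542)*(41475 + 174) = (5678 + 15718)*41649 = 21396*41649 = 891122004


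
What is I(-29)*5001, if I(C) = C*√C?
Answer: -145029*I*√29 ≈ -7.8101e+5*I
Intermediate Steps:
I(C) = C^(3/2)
I(-29)*5001 = (-29)^(3/2)*5001 = -29*I*√29*5001 = -145029*I*√29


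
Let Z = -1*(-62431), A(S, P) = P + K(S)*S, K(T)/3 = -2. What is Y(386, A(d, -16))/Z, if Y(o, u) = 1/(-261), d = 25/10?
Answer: -1/16294491 ≈ -6.1370e-8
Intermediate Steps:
K(T) = -6 (K(T) = 3*(-2) = -6)
d = 5/2 (d = 25*(1/10) = 5/2 ≈ 2.5000)
A(S, P) = P - 6*S
Z = 62431
Y(o, u) = -1/261
Y(386, A(d, -16))/Z = -1/261/62431 = -1/261*1/62431 = -1/16294491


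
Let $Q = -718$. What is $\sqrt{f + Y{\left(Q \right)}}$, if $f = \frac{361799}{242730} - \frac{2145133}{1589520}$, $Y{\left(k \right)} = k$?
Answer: $\frac{i \sqrt{824542522303010067285}}{1071733860} \approx 26.793 i$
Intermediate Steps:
$f = \frac{1813287113}{12860806320}$ ($f = 361799 \cdot \frac{1}{242730} - \frac{2145133}{1589520} = \frac{361799}{242730} - \frac{2145133}{1589520} = \frac{1813287113}{12860806320} \approx 0.14099$)
$\sqrt{f + Y{\left(Q \right)}} = \sqrt{\frac{1813287113}{12860806320} - 718} = \sqrt{- \frac{9232245650647}{12860806320}} = \frac{i \sqrt{824542522303010067285}}{1071733860}$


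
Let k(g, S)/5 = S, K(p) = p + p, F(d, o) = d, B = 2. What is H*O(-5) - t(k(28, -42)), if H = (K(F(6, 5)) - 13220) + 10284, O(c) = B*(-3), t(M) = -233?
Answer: 17777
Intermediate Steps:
K(p) = 2*p
k(g, S) = 5*S
O(c) = -6 (O(c) = 2*(-3) = -6)
H = -2924 (H = (2*6 - 13220) + 10284 = (12 - 13220) + 10284 = -13208 + 10284 = -2924)
H*O(-5) - t(k(28, -42)) = -2924*(-6) - 1*(-233) = 17544 + 233 = 17777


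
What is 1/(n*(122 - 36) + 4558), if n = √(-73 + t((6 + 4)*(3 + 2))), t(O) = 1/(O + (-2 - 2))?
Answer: 1219/5700553 - 3*I*√17158/11401106 ≈ 0.00021384 - 3.4467e-5*I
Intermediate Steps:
t(O) = 1/(-4 + O) (t(O) = 1/(O - 4) = 1/(-4 + O))
n = 3*I*√17158/46 (n = √(-73 + 1/(-4 + (6 + 4)*(3 + 2))) = √(-73 + 1/(-4 + 10*5)) = √(-73 + 1/(-4 + 50)) = √(-73 + 1/46) = √(-3357/46) = 3*I*√17158/46 ≈ 8.5427*I)
1/(n*(122 - 36) + 4558) = 1/((3*I*√17158/46)*(122 - 36) + 4558) = 1/((3*I*√17158/46)*86 + 4558) = 1/(129*I*√17158/23 + 4558) = 1/(4558 + 129*I*√17158/23)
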